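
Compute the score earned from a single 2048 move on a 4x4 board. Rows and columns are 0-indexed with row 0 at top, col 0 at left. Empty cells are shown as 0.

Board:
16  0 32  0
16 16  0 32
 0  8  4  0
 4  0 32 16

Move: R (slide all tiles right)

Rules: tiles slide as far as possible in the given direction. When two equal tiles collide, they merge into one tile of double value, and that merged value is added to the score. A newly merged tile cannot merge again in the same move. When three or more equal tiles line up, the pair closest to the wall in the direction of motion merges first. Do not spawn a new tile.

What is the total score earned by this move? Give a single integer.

Answer: 32

Derivation:
Slide right:
row 0: [16, 0, 32, 0] -> [0, 0, 16, 32]  score +0 (running 0)
row 1: [16, 16, 0, 32] -> [0, 0, 32, 32]  score +32 (running 32)
row 2: [0, 8, 4, 0] -> [0, 0, 8, 4]  score +0 (running 32)
row 3: [4, 0, 32, 16] -> [0, 4, 32, 16]  score +0 (running 32)
Board after move:
 0  0 16 32
 0  0 32 32
 0  0  8  4
 0  4 32 16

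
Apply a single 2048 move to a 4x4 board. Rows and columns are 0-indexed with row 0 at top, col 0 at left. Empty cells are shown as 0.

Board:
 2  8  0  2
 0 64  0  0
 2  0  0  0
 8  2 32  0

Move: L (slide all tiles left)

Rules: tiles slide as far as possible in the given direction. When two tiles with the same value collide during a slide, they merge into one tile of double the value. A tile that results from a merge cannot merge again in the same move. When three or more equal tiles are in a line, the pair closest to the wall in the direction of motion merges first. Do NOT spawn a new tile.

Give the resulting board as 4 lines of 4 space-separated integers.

Answer:  2  8  2  0
64  0  0  0
 2  0  0  0
 8  2 32  0

Derivation:
Slide left:
row 0: [2, 8, 0, 2] -> [2, 8, 2, 0]
row 1: [0, 64, 0, 0] -> [64, 0, 0, 0]
row 2: [2, 0, 0, 0] -> [2, 0, 0, 0]
row 3: [8, 2, 32, 0] -> [8, 2, 32, 0]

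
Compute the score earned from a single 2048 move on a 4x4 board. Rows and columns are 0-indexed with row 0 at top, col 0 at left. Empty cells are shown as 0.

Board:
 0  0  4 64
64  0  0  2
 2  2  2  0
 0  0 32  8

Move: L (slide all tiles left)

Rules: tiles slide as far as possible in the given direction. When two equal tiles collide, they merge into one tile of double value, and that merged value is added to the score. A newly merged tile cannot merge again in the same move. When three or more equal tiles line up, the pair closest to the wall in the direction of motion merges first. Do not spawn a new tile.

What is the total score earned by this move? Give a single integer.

Answer: 4

Derivation:
Slide left:
row 0: [0, 0, 4, 64] -> [4, 64, 0, 0]  score +0 (running 0)
row 1: [64, 0, 0, 2] -> [64, 2, 0, 0]  score +0 (running 0)
row 2: [2, 2, 2, 0] -> [4, 2, 0, 0]  score +4 (running 4)
row 3: [0, 0, 32, 8] -> [32, 8, 0, 0]  score +0 (running 4)
Board after move:
 4 64  0  0
64  2  0  0
 4  2  0  0
32  8  0  0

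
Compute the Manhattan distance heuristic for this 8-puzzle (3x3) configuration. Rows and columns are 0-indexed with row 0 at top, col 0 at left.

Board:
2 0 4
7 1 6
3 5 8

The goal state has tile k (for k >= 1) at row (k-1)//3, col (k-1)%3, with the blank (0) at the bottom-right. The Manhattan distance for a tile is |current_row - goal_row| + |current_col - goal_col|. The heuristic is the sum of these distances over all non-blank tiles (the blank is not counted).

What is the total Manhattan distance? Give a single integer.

Tile 2: at (0,0), goal (0,1), distance |0-0|+|0-1| = 1
Tile 4: at (0,2), goal (1,0), distance |0-1|+|2-0| = 3
Tile 7: at (1,0), goal (2,0), distance |1-2|+|0-0| = 1
Tile 1: at (1,1), goal (0,0), distance |1-0|+|1-0| = 2
Tile 6: at (1,2), goal (1,2), distance |1-1|+|2-2| = 0
Tile 3: at (2,0), goal (0,2), distance |2-0|+|0-2| = 4
Tile 5: at (2,1), goal (1,1), distance |2-1|+|1-1| = 1
Tile 8: at (2,2), goal (2,1), distance |2-2|+|2-1| = 1
Sum: 1 + 3 + 1 + 2 + 0 + 4 + 1 + 1 = 13

Answer: 13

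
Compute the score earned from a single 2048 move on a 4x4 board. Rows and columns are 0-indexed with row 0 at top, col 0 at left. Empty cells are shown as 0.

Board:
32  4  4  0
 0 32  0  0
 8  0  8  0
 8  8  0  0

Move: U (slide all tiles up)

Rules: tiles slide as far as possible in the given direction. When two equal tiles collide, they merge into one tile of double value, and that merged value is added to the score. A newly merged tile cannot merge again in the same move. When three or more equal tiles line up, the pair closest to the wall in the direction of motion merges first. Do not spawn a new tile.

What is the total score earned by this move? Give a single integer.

Slide up:
col 0: [32, 0, 8, 8] -> [32, 16, 0, 0]  score +16 (running 16)
col 1: [4, 32, 0, 8] -> [4, 32, 8, 0]  score +0 (running 16)
col 2: [4, 0, 8, 0] -> [4, 8, 0, 0]  score +0 (running 16)
col 3: [0, 0, 0, 0] -> [0, 0, 0, 0]  score +0 (running 16)
Board after move:
32  4  4  0
16 32  8  0
 0  8  0  0
 0  0  0  0

Answer: 16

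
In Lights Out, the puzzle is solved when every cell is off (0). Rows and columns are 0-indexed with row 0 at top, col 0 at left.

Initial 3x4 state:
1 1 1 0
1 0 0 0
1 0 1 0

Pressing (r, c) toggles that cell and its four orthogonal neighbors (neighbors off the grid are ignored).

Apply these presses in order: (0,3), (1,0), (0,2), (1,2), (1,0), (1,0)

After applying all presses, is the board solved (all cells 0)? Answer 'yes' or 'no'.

Answer: yes

Derivation:
After press 1 at (0,3):
1 1 0 1
1 0 0 1
1 0 1 0

After press 2 at (1,0):
0 1 0 1
0 1 0 1
0 0 1 0

After press 3 at (0,2):
0 0 1 0
0 1 1 1
0 0 1 0

After press 4 at (1,2):
0 0 0 0
0 0 0 0
0 0 0 0

After press 5 at (1,0):
1 0 0 0
1 1 0 0
1 0 0 0

After press 6 at (1,0):
0 0 0 0
0 0 0 0
0 0 0 0

Lights still on: 0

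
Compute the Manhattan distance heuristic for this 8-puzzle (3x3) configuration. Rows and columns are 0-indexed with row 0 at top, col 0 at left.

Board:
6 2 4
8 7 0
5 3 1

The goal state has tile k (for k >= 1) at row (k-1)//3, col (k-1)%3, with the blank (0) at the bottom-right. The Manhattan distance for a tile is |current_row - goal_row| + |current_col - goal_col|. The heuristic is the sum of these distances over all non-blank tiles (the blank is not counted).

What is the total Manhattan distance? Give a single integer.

Tile 6: (0,0)->(1,2) = 3
Tile 2: (0,1)->(0,1) = 0
Tile 4: (0,2)->(1,0) = 3
Tile 8: (1,0)->(2,1) = 2
Tile 7: (1,1)->(2,0) = 2
Tile 5: (2,0)->(1,1) = 2
Tile 3: (2,1)->(0,2) = 3
Tile 1: (2,2)->(0,0) = 4
Sum: 3 + 0 + 3 + 2 + 2 + 2 + 3 + 4 = 19

Answer: 19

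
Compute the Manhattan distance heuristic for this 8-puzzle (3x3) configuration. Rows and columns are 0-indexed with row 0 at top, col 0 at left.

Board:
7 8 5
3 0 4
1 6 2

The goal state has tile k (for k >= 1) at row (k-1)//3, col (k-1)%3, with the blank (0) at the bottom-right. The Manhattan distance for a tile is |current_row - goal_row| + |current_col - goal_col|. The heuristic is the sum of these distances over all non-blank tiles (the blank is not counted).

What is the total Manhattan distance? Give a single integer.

Tile 7: (0,0)->(2,0) = 2
Tile 8: (0,1)->(2,1) = 2
Tile 5: (0,2)->(1,1) = 2
Tile 3: (1,0)->(0,2) = 3
Tile 4: (1,2)->(1,0) = 2
Tile 1: (2,0)->(0,0) = 2
Tile 6: (2,1)->(1,2) = 2
Tile 2: (2,2)->(0,1) = 3
Sum: 2 + 2 + 2 + 3 + 2 + 2 + 2 + 3 = 18

Answer: 18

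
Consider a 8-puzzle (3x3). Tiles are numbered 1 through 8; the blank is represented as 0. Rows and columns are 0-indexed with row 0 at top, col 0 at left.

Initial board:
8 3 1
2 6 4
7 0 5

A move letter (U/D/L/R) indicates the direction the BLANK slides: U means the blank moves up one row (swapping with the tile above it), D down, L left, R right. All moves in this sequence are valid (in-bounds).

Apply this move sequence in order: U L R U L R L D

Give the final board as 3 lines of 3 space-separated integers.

After move 1 (U):
8 3 1
2 0 4
7 6 5

After move 2 (L):
8 3 1
0 2 4
7 6 5

After move 3 (R):
8 3 1
2 0 4
7 6 5

After move 4 (U):
8 0 1
2 3 4
7 6 5

After move 5 (L):
0 8 1
2 3 4
7 6 5

After move 6 (R):
8 0 1
2 3 4
7 6 5

After move 7 (L):
0 8 1
2 3 4
7 6 5

After move 8 (D):
2 8 1
0 3 4
7 6 5

Answer: 2 8 1
0 3 4
7 6 5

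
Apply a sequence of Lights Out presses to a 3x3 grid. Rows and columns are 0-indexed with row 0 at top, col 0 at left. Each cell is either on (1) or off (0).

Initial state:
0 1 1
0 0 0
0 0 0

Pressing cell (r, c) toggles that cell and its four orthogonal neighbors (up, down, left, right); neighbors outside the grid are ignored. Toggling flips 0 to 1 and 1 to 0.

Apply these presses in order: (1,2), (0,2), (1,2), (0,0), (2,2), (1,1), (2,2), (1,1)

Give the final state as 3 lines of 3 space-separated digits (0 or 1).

Answer: 1 1 0
1 0 1
0 0 0

Derivation:
After press 1 at (1,2):
0 1 0
0 1 1
0 0 1

After press 2 at (0,2):
0 0 1
0 1 0
0 0 1

After press 3 at (1,2):
0 0 0
0 0 1
0 0 0

After press 4 at (0,0):
1 1 0
1 0 1
0 0 0

After press 5 at (2,2):
1 1 0
1 0 0
0 1 1

After press 6 at (1,1):
1 0 0
0 1 1
0 0 1

After press 7 at (2,2):
1 0 0
0 1 0
0 1 0

After press 8 at (1,1):
1 1 0
1 0 1
0 0 0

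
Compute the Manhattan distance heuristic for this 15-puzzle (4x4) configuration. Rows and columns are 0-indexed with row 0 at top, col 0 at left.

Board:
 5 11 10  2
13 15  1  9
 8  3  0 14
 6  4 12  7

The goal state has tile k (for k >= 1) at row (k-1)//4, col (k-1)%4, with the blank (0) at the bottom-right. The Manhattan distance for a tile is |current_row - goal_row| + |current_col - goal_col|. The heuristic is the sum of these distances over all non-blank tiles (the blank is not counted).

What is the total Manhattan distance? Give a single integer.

Answer: 44

Derivation:
Tile 5: (0,0)->(1,0) = 1
Tile 11: (0,1)->(2,2) = 3
Tile 10: (0,2)->(2,1) = 3
Tile 2: (0,3)->(0,1) = 2
Tile 13: (1,0)->(3,0) = 2
Tile 15: (1,1)->(3,2) = 3
Tile 1: (1,2)->(0,0) = 3
Tile 9: (1,3)->(2,0) = 4
Tile 8: (2,0)->(1,3) = 4
Tile 3: (2,1)->(0,2) = 3
Tile 14: (2,3)->(3,1) = 3
Tile 6: (3,0)->(1,1) = 3
Tile 4: (3,1)->(0,3) = 5
Tile 12: (3,2)->(2,3) = 2
Tile 7: (3,3)->(1,2) = 3
Sum: 1 + 3 + 3 + 2 + 2 + 3 + 3 + 4 + 4 + 3 + 3 + 3 + 5 + 2 + 3 = 44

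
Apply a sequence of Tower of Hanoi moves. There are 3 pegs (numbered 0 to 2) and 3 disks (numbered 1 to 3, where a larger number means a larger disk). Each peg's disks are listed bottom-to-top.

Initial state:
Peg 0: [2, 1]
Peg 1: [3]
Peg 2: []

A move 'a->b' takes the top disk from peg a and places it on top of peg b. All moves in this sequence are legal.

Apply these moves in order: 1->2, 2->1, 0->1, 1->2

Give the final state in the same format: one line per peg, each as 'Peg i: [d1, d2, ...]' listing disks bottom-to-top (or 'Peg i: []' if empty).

After move 1 (1->2):
Peg 0: [2, 1]
Peg 1: []
Peg 2: [3]

After move 2 (2->1):
Peg 0: [2, 1]
Peg 1: [3]
Peg 2: []

After move 3 (0->1):
Peg 0: [2]
Peg 1: [3, 1]
Peg 2: []

After move 4 (1->2):
Peg 0: [2]
Peg 1: [3]
Peg 2: [1]

Answer: Peg 0: [2]
Peg 1: [3]
Peg 2: [1]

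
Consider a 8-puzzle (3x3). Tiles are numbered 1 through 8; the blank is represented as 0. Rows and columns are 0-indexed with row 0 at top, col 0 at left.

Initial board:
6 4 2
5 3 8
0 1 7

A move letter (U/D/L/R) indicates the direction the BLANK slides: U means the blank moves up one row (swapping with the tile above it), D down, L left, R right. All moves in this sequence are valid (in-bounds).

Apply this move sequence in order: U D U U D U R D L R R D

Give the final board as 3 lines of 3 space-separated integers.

After move 1 (U):
6 4 2
0 3 8
5 1 7

After move 2 (D):
6 4 2
5 3 8
0 1 7

After move 3 (U):
6 4 2
0 3 8
5 1 7

After move 4 (U):
0 4 2
6 3 8
5 1 7

After move 5 (D):
6 4 2
0 3 8
5 1 7

After move 6 (U):
0 4 2
6 3 8
5 1 7

After move 7 (R):
4 0 2
6 3 8
5 1 7

After move 8 (D):
4 3 2
6 0 8
5 1 7

After move 9 (L):
4 3 2
0 6 8
5 1 7

After move 10 (R):
4 3 2
6 0 8
5 1 7

After move 11 (R):
4 3 2
6 8 0
5 1 7

After move 12 (D):
4 3 2
6 8 7
5 1 0

Answer: 4 3 2
6 8 7
5 1 0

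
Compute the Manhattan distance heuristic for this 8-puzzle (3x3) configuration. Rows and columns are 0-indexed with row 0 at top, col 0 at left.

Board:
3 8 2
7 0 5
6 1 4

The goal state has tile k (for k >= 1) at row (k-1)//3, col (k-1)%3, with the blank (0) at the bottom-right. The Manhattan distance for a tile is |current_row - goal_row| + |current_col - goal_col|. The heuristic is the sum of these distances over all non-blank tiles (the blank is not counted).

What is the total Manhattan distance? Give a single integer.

Answer: 16

Derivation:
Tile 3: (0,0)->(0,2) = 2
Tile 8: (0,1)->(2,1) = 2
Tile 2: (0,2)->(0,1) = 1
Tile 7: (1,0)->(2,0) = 1
Tile 5: (1,2)->(1,1) = 1
Tile 6: (2,0)->(1,2) = 3
Tile 1: (2,1)->(0,0) = 3
Tile 4: (2,2)->(1,0) = 3
Sum: 2 + 2 + 1 + 1 + 1 + 3 + 3 + 3 = 16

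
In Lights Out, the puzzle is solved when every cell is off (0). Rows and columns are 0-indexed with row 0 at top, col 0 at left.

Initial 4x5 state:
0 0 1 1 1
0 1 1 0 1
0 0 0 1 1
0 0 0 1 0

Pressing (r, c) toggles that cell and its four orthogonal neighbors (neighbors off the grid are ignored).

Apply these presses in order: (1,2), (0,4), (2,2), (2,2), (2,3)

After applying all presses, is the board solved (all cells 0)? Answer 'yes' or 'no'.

After press 1 at (1,2):
0 0 0 1 1
0 0 0 1 1
0 0 1 1 1
0 0 0 1 0

After press 2 at (0,4):
0 0 0 0 0
0 0 0 1 0
0 0 1 1 1
0 0 0 1 0

After press 3 at (2,2):
0 0 0 0 0
0 0 1 1 0
0 1 0 0 1
0 0 1 1 0

After press 4 at (2,2):
0 0 0 0 0
0 0 0 1 0
0 0 1 1 1
0 0 0 1 0

After press 5 at (2,3):
0 0 0 0 0
0 0 0 0 0
0 0 0 0 0
0 0 0 0 0

Lights still on: 0

Answer: yes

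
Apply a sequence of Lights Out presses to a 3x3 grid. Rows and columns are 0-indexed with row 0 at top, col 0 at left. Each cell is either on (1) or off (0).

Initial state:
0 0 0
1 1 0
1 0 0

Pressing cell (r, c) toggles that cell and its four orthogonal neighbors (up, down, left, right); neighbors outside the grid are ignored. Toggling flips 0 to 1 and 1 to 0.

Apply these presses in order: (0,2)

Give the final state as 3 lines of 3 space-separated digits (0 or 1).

After press 1 at (0,2):
0 1 1
1 1 1
1 0 0

Answer: 0 1 1
1 1 1
1 0 0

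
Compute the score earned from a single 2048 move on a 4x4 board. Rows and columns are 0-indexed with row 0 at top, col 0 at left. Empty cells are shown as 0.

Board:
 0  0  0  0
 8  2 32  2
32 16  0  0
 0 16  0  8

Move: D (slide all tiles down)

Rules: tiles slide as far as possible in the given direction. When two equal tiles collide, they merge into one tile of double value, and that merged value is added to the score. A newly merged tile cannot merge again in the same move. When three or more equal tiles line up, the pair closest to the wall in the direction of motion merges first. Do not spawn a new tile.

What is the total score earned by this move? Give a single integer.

Slide down:
col 0: [0, 8, 32, 0] -> [0, 0, 8, 32]  score +0 (running 0)
col 1: [0, 2, 16, 16] -> [0, 0, 2, 32]  score +32 (running 32)
col 2: [0, 32, 0, 0] -> [0, 0, 0, 32]  score +0 (running 32)
col 3: [0, 2, 0, 8] -> [0, 0, 2, 8]  score +0 (running 32)
Board after move:
 0  0  0  0
 0  0  0  0
 8  2  0  2
32 32 32  8

Answer: 32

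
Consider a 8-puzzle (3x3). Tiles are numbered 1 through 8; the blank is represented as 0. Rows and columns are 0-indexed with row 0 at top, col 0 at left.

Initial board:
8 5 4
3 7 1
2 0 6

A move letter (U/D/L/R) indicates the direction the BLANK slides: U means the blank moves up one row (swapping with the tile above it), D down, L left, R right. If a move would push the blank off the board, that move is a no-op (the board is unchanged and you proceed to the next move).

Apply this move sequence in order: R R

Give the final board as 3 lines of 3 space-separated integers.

Answer: 8 5 4
3 7 1
2 6 0

Derivation:
After move 1 (R):
8 5 4
3 7 1
2 6 0

After move 2 (R):
8 5 4
3 7 1
2 6 0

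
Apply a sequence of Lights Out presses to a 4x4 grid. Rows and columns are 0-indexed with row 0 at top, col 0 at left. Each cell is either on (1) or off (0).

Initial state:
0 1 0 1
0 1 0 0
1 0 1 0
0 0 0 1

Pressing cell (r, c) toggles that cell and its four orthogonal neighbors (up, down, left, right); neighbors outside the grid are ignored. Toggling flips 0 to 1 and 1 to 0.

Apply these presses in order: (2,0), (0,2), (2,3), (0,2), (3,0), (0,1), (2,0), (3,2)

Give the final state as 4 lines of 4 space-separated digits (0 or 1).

After press 1 at (2,0):
0 1 0 1
1 1 0 0
0 1 1 0
1 0 0 1

After press 2 at (0,2):
0 0 1 0
1 1 1 0
0 1 1 0
1 0 0 1

After press 3 at (2,3):
0 0 1 0
1 1 1 1
0 1 0 1
1 0 0 0

After press 4 at (0,2):
0 1 0 1
1 1 0 1
0 1 0 1
1 0 0 0

After press 5 at (3,0):
0 1 0 1
1 1 0 1
1 1 0 1
0 1 0 0

After press 6 at (0,1):
1 0 1 1
1 0 0 1
1 1 0 1
0 1 0 0

After press 7 at (2,0):
1 0 1 1
0 0 0 1
0 0 0 1
1 1 0 0

After press 8 at (3,2):
1 0 1 1
0 0 0 1
0 0 1 1
1 0 1 1

Answer: 1 0 1 1
0 0 0 1
0 0 1 1
1 0 1 1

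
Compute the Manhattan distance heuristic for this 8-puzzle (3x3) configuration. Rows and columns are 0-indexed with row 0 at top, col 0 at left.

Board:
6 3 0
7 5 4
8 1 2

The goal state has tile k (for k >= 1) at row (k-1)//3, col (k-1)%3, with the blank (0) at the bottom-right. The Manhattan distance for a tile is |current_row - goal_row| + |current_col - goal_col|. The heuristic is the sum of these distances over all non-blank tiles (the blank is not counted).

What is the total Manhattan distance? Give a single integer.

Tile 6: at (0,0), goal (1,2), distance |0-1|+|0-2| = 3
Tile 3: at (0,1), goal (0,2), distance |0-0|+|1-2| = 1
Tile 7: at (1,0), goal (2,0), distance |1-2|+|0-0| = 1
Tile 5: at (1,1), goal (1,1), distance |1-1|+|1-1| = 0
Tile 4: at (1,2), goal (1,0), distance |1-1|+|2-0| = 2
Tile 8: at (2,0), goal (2,1), distance |2-2|+|0-1| = 1
Tile 1: at (2,1), goal (0,0), distance |2-0|+|1-0| = 3
Tile 2: at (2,2), goal (0,1), distance |2-0|+|2-1| = 3
Sum: 3 + 1 + 1 + 0 + 2 + 1 + 3 + 3 = 14

Answer: 14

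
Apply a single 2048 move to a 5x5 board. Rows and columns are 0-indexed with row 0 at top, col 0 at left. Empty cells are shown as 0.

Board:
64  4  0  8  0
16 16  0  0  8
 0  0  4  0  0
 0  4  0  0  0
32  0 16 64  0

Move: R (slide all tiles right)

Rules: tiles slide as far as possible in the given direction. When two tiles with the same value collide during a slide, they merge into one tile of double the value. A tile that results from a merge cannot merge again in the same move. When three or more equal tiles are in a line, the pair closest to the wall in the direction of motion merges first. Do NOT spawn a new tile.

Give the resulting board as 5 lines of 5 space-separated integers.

Answer:  0  0 64  4  8
 0  0  0 32  8
 0  0  0  0  4
 0  0  0  0  4
 0  0 32 16 64

Derivation:
Slide right:
row 0: [64, 4, 0, 8, 0] -> [0, 0, 64, 4, 8]
row 1: [16, 16, 0, 0, 8] -> [0, 0, 0, 32, 8]
row 2: [0, 0, 4, 0, 0] -> [0, 0, 0, 0, 4]
row 3: [0, 4, 0, 0, 0] -> [0, 0, 0, 0, 4]
row 4: [32, 0, 16, 64, 0] -> [0, 0, 32, 16, 64]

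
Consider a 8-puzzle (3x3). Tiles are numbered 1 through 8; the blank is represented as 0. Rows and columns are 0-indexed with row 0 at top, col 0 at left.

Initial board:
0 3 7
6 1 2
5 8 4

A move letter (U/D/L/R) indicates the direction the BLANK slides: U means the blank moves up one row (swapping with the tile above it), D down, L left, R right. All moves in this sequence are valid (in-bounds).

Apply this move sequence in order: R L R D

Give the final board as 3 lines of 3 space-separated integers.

Answer: 3 1 7
6 0 2
5 8 4

Derivation:
After move 1 (R):
3 0 7
6 1 2
5 8 4

After move 2 (L):
0 3 7
6 1 2
5 8 4

After move 3 (R):
3 0 7
6 1 2
5 8 4

After move 4 (D):
3 1 7
6 0 2
5 8 4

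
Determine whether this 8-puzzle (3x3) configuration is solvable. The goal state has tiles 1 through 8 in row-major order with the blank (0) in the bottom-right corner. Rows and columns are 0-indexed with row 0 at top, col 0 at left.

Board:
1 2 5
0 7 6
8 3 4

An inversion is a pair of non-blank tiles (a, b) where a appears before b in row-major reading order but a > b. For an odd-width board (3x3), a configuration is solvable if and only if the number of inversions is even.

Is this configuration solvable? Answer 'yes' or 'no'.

Answer: no

Derivation:
Inversions (pairs i<j in row-major order where tile[i] > tile[j] > 0): 9
9 is odd, so the puzzle is not solvable.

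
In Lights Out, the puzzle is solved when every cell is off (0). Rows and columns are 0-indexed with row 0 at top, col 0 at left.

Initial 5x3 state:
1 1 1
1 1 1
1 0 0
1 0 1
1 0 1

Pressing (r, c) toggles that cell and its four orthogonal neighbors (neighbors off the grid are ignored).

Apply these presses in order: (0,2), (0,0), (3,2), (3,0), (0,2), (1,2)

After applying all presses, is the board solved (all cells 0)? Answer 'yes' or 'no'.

Answer: yes

Derivation:
After press 1 at (0,2):
1 0 0
1 1 0
1 0 0
1 0 1
1 0 1

After press 2 at (0,0):
0 1 0
0 1 0
1 0 0
1 0 1
1 0 1

After press 3 at (3,2):
0 1 0
0 1 0
1 0 1
1 1 0
1 0 0

After press 4 at (3,0):
0 1 0
0 1 0
0 0 1
0 0 0
0 0 0

After press 5 at (0,2):
0 0 1
0 1 1
0 0 1
0 0 0
0 0 0

After press 6 at (1,2):
0 0 0
0 0 0
0 0 0
0 0 0
0 0 0

Lights still on: 0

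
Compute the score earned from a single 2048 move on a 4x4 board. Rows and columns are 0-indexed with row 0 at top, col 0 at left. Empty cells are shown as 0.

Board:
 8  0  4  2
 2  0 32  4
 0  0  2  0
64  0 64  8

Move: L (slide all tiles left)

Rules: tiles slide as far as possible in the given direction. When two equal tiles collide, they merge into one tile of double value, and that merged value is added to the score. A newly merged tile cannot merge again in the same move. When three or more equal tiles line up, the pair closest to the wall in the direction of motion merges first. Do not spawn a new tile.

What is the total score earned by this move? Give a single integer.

Answer: 128

Derivation:
Slide left:
row 0: [8, 0, 4, 2] -> [8, 4, 2, 0]  score +0 (running 0)
row 1: [2, 0, 32, 4] -> [2, 32, 4, 0]  score +0 (running 0)
row 2: [0, 0, 2, 0] -> [2, 0, 0, 0]  score +0 (running 0)
row 3: [64, 0, 64, 8] -> [128, 8, 0, 0]  score +128 (running 128)
Board after move:
  8   4   2   0
  2  32   4   0
  2   0   0   0
128   8   0   0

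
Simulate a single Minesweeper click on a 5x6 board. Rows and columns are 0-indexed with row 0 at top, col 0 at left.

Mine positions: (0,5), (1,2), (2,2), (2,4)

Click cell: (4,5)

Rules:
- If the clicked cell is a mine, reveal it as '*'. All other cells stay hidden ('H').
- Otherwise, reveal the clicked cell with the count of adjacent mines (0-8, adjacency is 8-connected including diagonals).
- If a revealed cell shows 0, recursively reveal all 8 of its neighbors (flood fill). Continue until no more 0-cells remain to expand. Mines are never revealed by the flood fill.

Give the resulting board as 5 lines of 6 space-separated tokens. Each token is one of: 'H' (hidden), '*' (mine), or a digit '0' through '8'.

0 1 H H H H
0 2 H H H H
0 2 H H H H
0 1 1 2 1 1
0 0 0 0 0 0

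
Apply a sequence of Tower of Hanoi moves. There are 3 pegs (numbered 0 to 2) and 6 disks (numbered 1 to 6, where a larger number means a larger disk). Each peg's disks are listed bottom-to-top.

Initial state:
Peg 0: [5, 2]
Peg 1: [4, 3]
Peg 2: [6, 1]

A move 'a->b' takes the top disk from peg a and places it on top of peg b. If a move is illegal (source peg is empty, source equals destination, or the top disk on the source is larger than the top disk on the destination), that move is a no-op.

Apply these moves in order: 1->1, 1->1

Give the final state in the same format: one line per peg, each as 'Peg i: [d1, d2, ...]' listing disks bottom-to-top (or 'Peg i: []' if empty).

After move 1 (1->1):
Peg 0: [5, 2]
Peg 1: [4, 3]
Peg 2: [6, 1]

After move 2 (1->1):
Peg 0: [5, 2]
Peg 1: [4, 3]
Peg 2: [6, 1]

Answer: Peg 0: [5, 2]
Peg 1: [4, 3]
Peg 2: [6, 1]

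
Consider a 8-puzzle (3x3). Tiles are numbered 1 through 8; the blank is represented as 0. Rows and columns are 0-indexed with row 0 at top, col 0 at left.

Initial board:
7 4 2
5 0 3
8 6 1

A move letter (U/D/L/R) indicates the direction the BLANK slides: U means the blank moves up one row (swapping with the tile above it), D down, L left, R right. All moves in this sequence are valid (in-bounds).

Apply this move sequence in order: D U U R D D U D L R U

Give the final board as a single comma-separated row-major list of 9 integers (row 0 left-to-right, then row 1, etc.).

Answer: 7, 2, 3, 5, 4, 0, 8, 6, 1

Derivation:
After move 1 (D):
7 4 2
5 6 3
8 0 1

After move 2 (U):
7 4 2
5 0 3
8 6 1

After move 3 (U):
7 0 2
5 4 3
8 6 1

After move 4 (R):
7 2 0
5 4 3
8 6 1

After move 5 (D):
7 2 3
5 4 0
8 6 1

After move 6 (D):
7 2 3
5 4 1
8 6 0

After move 7 (U):
7 2 3
5 4 0
8 6 1

After move 8 (D):
7 2 3
5 4 1
8 6 0

After move 9 (L):
7 2 3
5 4 1
8 0 6

After move 10 (R):
7 2 3
5 4 1
8 6 0

After move 11 (U):
7 2 3
5 4 0
8 6 1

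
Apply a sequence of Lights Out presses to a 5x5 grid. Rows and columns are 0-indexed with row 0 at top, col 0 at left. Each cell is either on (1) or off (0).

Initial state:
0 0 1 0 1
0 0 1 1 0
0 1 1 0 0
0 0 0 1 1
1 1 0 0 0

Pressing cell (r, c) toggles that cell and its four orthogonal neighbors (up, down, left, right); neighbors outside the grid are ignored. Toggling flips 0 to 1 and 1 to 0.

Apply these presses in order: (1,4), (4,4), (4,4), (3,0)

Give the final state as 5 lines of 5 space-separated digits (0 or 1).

Answer: 0 0 1 0 0
0 0 1 0 1
1 1 1 0 1
1 1 0 1 1
0 1 0 0 0

Derivation:
After press 1 at (1,4):
0 0 1 0 0
0 0 1 0 1
0 1 1 0 1
0 0 0 1 1
1 1 0 0 0

After press 2 at (4,4):
0 0 1 0 0
0 0 1 0 1
0 1 1 0 1
0 0 0 1 0
1 1 0 1 1

After press 3 at (4,4):
0 0 1 0 0
0 0 1 0 1
0 1 1 0 1
0 0 0 1 1
1 1 0 0 0

After press 4 at (3,0):
0 0 1 0 0
0 0 1 0 1
1 1 1 0 1
1 1 0 1 1
0 1 0 0 0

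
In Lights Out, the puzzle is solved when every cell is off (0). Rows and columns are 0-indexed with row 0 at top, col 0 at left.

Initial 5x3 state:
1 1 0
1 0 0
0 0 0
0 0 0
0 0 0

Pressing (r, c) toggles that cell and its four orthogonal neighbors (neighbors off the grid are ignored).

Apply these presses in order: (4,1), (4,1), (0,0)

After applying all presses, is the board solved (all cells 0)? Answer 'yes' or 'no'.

After press 1 at (4,1):
1 1 0
1 0 0
0 0 0
0 1 0
1 1 1

After press 2 at (4,1):
1 1 0
1 0 0
0 0 0
0 0 0
0 0 0

After press 3 at (0,0):
0 0 0
0 0 0
0 0 0
0 0 0
0 0 0

Lights still on: 0

Answer: yes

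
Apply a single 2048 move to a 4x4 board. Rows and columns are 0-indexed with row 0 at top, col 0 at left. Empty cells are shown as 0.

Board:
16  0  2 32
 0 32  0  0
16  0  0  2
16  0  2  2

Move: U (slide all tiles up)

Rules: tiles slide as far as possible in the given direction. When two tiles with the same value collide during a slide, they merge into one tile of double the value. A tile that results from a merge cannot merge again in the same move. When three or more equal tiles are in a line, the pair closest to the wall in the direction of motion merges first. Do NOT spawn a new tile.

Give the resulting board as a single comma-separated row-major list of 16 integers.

Slide up:
col 0: [16, 0, 16, 16] -> [32, 16, 0, 0]
col 1: [0, 32, 0, 0] -> [32, 0, 0, 0]
col 2: [2, 0, 0, 2] -> [4, 0, 0, 0]
col 3: [32, 0, 2, 2] -> [32, 4, 0, 0]

Answer: 32, 32, 4, 32, 16, 0, 0, 4, 0, 0, 0, 0, 0, 0, 0, 0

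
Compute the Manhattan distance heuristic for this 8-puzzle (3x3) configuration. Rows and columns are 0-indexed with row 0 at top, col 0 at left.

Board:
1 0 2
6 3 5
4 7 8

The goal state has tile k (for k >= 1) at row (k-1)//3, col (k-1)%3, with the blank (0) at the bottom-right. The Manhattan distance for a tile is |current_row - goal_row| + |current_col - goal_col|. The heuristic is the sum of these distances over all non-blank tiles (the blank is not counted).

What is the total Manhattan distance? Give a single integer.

Answer: 9

Derivation:
Tile 1: at (0,0), goal (0,0), distance |0-0|+|0-0| = 0
Tile 2: at (0,2), goal (0,1), distance |0-0|+|2-1| = 1
Tile 6: at (1,0), goal (1,2), distance |1-1|+|0-2| = 2
Tile 3: at (1,1), goal (0,2), distance |1-0|+|1-2| = 2
Tile 5: at (1,2), goal (1,1), distance |1-1|+|2-1| = 1
Tile 4: at (2,0), goal (1,0), distance |2-1|+|0-0| = 1
Tile 7: at (2,1), goal (2,0), distance |2-2|+|1-0| = 1
Tile 8: at (2,2), goal (2,1), distance |2-2|+|2-1| = 1
Sum: 0 + 1 + 2 + 2 + 1 + 1 + 1 + 1 = 9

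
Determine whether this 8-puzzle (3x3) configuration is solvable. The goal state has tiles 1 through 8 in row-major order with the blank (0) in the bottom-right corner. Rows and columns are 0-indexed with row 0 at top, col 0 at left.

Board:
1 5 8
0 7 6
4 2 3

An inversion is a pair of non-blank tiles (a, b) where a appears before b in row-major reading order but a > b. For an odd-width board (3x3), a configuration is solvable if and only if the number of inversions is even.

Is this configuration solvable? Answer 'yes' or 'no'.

Inversions (pairs i<j in row-major order where tile[i] > tile[j] > 0): 17
17 is odd, so the puzzle is not solvable.

Answer: no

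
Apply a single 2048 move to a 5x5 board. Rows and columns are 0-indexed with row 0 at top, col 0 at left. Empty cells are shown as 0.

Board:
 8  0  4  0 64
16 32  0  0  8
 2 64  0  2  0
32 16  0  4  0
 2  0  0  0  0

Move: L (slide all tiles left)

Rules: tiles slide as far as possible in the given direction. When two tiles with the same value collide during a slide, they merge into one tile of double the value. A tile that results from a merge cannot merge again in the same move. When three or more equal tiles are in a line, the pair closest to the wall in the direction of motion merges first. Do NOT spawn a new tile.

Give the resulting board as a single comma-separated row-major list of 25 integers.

Slide left:
row 0: [8, 0, 4, 0, 64] -> [8, 4, 64, 0, 0]
row 1: [16, 32, 0, 0, 8] -> [16, 32, 8, 0, 0]
row 2: [2, 64, 0, 2, 0] -> [2, 64, 2, 0, 0]
row 3: [32, 16, 0, 4, 0] -> [32, 16, 4, 0, 0]
row 4: [2, 0, 0, 0, 0] -> [2, 0, 0, 0, 0]

Answer: 8, 4, 64, 0, 0, 16, 32, 8, 0, 0, 2, 64, 2, 0, 0, 32, 16, 4, 0, 0, 2, 0, 0, 0, 0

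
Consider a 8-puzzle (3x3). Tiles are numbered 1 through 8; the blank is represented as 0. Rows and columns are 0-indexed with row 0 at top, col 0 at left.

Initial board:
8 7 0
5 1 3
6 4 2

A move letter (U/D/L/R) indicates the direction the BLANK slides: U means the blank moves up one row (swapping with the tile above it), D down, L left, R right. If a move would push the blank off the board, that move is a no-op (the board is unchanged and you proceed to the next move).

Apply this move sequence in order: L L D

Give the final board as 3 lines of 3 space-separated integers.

Answer: 5 8 7
0 1 3
6 4 2

Derivation:
After move 1 (L):
8 0 7
5 1 3
6 4 2

After move 2 (L):
0 8 7
5 1 3
6 4 2

After move 3 (D):
5 8 7
0 1 3
6 4 2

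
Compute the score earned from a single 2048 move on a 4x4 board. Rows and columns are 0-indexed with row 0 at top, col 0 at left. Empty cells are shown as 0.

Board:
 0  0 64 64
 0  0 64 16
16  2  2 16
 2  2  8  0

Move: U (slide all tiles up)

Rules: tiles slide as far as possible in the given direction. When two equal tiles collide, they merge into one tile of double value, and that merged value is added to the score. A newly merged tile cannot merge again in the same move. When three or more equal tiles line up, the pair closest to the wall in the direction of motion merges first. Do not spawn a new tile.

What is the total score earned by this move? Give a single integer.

Answer: 164

Derivation:
Slide up:
col 0: [0, 0, 16, 2] -> [16, 2, 0, 0]  score +0 (running 0)
col 1: [0, 0, 2, 2] -> [4, 0, 0, 0]  score +4 (running 4)
col 2: [64, 64, 2, 8] -> [128, 2, 8, 0]  score +128 (running 132)
col 3: [64, 16, 16, 0] -> [64, 32, 0, 0]  score +32 (running 164)
Board after move:
 16   4 128  64
  2   0   2  32
  0   0   8   0
  0   0   0   0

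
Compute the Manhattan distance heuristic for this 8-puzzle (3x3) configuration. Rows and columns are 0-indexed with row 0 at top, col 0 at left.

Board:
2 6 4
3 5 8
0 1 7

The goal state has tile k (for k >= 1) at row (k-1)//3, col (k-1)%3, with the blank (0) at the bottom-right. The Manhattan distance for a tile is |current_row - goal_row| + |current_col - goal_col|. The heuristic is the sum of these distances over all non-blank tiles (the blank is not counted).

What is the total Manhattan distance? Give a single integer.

Tile 2: at (0,0), goal (0,1), distance |0-0|+|0-1| = 1
Tile 6: at (0,1), goal (1,2), distance |0-1|+|1-2| = 2
Tile 4: at (0,2), goal (1,0), distance |0-1|+|2-0| = 3
Tile 3: at (1,0), goal (0,2), distance |1-0|+|0-2| = 3
Tile 5: at (1,1), goal (1,1), distance |1-1|+|1-1| = 0
Tile 8: at (1,2), goal (2,1), distance |1-2|+|2-1| = 2
Tile 1: at (2,1), goal (0,0), distance |2-0|+|1-0| = 3
Tile 7: at (2,2), goal (2,0), distance |2-2|+|2-0| = 2
Sum: 1 + 2 + 3 + 3 + 0 + 2 + 3 + 2 = 16

Answer: 16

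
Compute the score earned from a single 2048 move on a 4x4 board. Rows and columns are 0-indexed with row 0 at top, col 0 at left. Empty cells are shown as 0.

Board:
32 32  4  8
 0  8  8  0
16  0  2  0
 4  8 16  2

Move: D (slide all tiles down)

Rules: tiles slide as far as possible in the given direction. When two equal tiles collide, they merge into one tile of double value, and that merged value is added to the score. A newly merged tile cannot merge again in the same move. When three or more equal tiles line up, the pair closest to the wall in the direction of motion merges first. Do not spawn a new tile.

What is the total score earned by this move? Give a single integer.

Answer: 16

Derivation:
Slide down:
col 0: [32, 0, 16, 4] -> [0, 32, 16, 4]  score +0 (running 0)
col 1: [32, 8, 0, 8] -> [0, 0, 32, 16]  score +16 (running 16)
col 2: [4, 8, 2, 16] -> [4, 8, 2, 16]  score +0 (running 16)
col 3: [8, 0, 0, 2] -> [0, 0, 8, 2]  score +0 (running 16)
Board after move:
 0  0  4  0
32  0  8  0
16 32  2  8
 4 16 16  2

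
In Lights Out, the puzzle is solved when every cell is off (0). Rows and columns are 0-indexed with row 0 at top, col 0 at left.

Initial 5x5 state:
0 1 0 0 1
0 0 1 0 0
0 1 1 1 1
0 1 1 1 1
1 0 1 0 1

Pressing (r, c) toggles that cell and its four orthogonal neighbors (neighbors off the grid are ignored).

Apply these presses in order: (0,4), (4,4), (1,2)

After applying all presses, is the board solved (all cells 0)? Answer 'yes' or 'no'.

After press 1 at (0,4):
0 1 0 1 0
0 0 1 0 1
0 1 1 1 1
0 1 1 1 1
1 0 1 0 1

After press 2 at (4,4):
0 1 0 1 0
0 0 1 0 1
0 1 1 1 1
0 1 1 1 0
1 0 1 1 0

After press 3 at (1,2):
0 1 1 1 0
0 1 0 1 1
0 1 0 1 1
0 1 1 1 0
1 0 1 1 0

Lights still on: 15

Answer: no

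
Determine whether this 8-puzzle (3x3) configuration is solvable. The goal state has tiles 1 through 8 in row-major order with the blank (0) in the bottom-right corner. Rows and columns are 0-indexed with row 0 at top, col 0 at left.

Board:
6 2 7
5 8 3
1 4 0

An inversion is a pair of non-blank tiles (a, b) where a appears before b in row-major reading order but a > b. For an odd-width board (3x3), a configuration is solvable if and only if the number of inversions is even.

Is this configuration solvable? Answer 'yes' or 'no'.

Answer: no

Derivation:
Inversions (pairs i<j in row-major order where tile[i] > tile[j] > 0): 17
17 is odd, so the puzzle is not solvable.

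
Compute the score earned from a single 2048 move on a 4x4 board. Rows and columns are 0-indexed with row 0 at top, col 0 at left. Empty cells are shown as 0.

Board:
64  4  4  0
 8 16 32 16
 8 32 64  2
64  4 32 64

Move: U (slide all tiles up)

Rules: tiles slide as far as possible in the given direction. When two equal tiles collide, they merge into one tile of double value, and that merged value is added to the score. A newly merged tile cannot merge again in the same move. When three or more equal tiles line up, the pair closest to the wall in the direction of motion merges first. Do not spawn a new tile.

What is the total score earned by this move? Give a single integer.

Slide up:
col 0: [64, 8, 8, 64] -> [64, 16, 64, 0]  score +16 (running 16)
col 1: [4, 16, 32, 4] -> [4, 16, 32, 4]  score +0 (running 16)
col 2: [4, 32, 64, 32] -> [4, 32, 64, 32]  score +0 (running 16)
col 3: [0, 16, 2, 64] -> [16, 2, 64, 0]  score +0 (running 16)
Board after move:
64  4  4 16
16 16 32  2
64 32 64 64
 0  4 32  0

Answer: 16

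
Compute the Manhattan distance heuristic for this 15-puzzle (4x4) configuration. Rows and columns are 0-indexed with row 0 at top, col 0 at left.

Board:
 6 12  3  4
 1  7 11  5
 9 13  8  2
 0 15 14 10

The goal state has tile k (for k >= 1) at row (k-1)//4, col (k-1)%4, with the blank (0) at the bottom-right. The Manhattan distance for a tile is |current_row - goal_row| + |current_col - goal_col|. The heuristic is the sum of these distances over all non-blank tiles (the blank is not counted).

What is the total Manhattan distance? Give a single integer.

Tile 6: (0,0)->(1,1) = 2
Tile 12: (0,1)->(2,3) = 4
Tile 3: (0,2)->(0,2) = 0
Tile 4: (0,3)->(0,3) = 0
Tile 1: (1,0)->(0,0) = 1
Tile 7: (1,1)->(1,2) = 1
Tile 11: (1,2)->(2,2) = 1
Tile 5: (1,3)->(1,0) = 3
Tile 9: (2,0)->(2,0) = 0
Tile 13: (2,1)->(3,0) = 2
Tile 8: (2,2)->(1,3) = 2
Tile 2: (2,3)->(0,1) = 4
Tile 15: (3,1)->(3,2) = 1
Tile 14: (3,2)->(3,1) = 1
Tile 10: (3,3)->(2,1) = 3
Sum: 2 + 4 + 0 + 0 + 1 + 1 + 1 + 3 + 0 + 2 + 2 + 4 + 1 + 1 + 3 = 25

Answer: 25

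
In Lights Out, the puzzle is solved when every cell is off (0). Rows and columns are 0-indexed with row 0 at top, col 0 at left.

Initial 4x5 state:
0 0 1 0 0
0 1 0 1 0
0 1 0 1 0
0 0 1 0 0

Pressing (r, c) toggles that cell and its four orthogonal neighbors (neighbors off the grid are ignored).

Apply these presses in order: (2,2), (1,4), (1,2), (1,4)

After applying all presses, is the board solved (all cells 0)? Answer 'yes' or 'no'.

After press 1 at (2,2):
0 0 1 0 0
0 1 1 1 0
0 0 1 0 0
0 0 0 0 0

After press 2 at (1,4):
0 0 1 0 1
0 1 1 0 1
0 0 1 0 1
0 0 0 0 0

After press 3 at (1,2):
0 0 0 0 1
0 0 0 1 1
0 0 0 0 1
0 0 0 0 0

After press 4 at (1,4):
0 0 0 0 0
0 0 0 0 0
0 0 0 0 0
0 0 0 0 0

Lights still on: 0

Answer: yes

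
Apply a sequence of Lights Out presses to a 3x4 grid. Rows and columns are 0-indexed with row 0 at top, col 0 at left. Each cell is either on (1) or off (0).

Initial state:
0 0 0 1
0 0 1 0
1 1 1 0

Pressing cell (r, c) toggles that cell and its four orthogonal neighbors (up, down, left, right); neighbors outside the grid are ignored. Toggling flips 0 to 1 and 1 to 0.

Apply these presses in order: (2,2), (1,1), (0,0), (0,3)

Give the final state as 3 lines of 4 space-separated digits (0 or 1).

Answer: 1 0 1 0
0 1 1 1
1 1 0 1

Derivation:
After press 1 at (2,2):
0 0 0 1
0 0 0 0
1 0 0 1

After press 2 at (1,1):
0 1 0 1
1 1 1 0
1 1 0 1

After press 3 at (0,0):
1 0 0 1
0 1 1 0
1 1 0 1

After press 4 at (0,3):
1 0 1 0
0 1 1 1
1 1 0 1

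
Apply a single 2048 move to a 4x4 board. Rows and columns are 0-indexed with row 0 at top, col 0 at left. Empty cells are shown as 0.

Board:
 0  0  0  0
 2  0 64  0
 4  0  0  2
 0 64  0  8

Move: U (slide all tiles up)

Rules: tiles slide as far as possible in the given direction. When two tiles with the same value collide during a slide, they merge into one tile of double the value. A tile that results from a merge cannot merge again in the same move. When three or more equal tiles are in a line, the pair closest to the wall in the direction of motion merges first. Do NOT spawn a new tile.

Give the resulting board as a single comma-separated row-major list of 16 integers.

Slide up:
col 0: [0, 2, 4, 0] -> [2, 4, 0, 0]
col 1: [0, 0, 0, 64] -> [64, 0, 0, 0]
col 2: [0, 64, 0, 0] -> [64, 0, 0, 0]
col 3: [0, 0, 2, 8] -> [2, 8, 0, 0]

Answer: 2, 64, 64, 2, 4, 0, 0, 8, 0, 0, 0, 0, 0, 0, 0, 0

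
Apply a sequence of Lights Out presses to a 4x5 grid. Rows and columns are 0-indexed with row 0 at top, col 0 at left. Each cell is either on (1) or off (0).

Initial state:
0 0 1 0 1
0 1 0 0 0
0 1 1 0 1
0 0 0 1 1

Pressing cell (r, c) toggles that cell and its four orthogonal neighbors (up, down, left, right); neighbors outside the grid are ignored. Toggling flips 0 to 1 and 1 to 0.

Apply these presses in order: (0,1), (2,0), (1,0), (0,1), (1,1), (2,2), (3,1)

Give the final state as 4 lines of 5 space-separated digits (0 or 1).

Answer: 1 1 1 0 1
1 1 0 0 0
0 1 0 1 1
0 1 0 1 1

Derivation:
After press 1 at (0,1):
1 1 0 0 1
0 0 0 0 0
0 1 1 0 1
0 0 0 1 1

After press 2 at (2,0):
1 1 0 0 1
1 0 0 0 0
1 0 1 0 1
1 0 0 1 1

After press 3 at (1,0):
0 1 0 0 1
0 1 0 0 0
0 0 1 0 1
1 0 0 1 1

After press 4 at (0,1):
1 0 1 0 1
0 0 0 0 0
0 0 1 0 1
1 0 0 1 1

After press 5 at (1,1):
1 1 1 0 1
1 1 1 0 0
0 1 1 0 1
1 0 0 1 1

After press 6 at (2,2):
1 1 1 0 1
1 1 0 0 0
0 0 0 1 1
1 0 1 1 1

After press 7 at (3,1):
1 1 1 0 1
1 1 0 0 0
0 1 0 1 1
0 1 0 1 1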